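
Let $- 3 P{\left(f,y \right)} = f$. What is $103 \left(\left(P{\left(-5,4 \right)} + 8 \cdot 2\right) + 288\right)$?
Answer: $\frac{94451}{3} \approx 31484.0$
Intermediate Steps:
$P{\left(f,y \right)} = - \frac{f}{3}$
$103 \left(\left(P{\left(-5,4 \right)} + 8 \cdot 2\right) + 288\right) = 103 \left(\left(\left(- \frac{1}{3}\right) \left(-5\right) + 8 \cdot 2\right) + 288\right) = 103 \left(\left(\frac{5}{3} + 16\right) + 288\right) = 103 \left(\frac{53}{3} + 288\right) = 103 \cdot \frac{917}{3} = \frac{94451}{3}$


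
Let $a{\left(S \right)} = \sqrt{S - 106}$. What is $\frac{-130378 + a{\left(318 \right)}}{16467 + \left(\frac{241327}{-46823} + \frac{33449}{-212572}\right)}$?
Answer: $- \frac{1297685970089768}{163847446389481} + \frac{19906517512 \sqrt{53}}{163847446389481} \approx -7.9192$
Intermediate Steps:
$a{\left(S \right)} = \sqrt{-106 + S}$ ($a{\left(S \right)} = \sqrt{S + \left(-119 + 13\right)} = \sqrt{S - 106} = \sqrt{-106 + S}$)
$\frac{-130378 + a{\left(318 \right)}}{16467 + \left(\frac{241327}{-46823} + \frac{33449}{-212572}\right)} = \frac{-130378 + \sqrt{-106 + 318}}{16467 + \left(\frac{241327}{-46823} + \frac{33449}{-212572}\right)} = \frac{-130378 + \sqrt{212}}{16467 + \left(241327 \left(- \frac{1}{46823}\right) + 33449 \left(- \frac{1}{212572}\right)\right)} = \frac{-130378 + 2 \sqrt{53}}{16467 - \frac{52865545571}{9953258756}} = \frac{-130378 + 2 \sqrt{53}}{\frac{163847446389481}{9953258756}} = \left(-130378 + 2 \sqrt{53}\right) \frac{9953258756}{163847446389481} = - \frac{1297685970089768}{163847446389481} + \frac{19906517512 \sqrt{53}}{163847446389481}$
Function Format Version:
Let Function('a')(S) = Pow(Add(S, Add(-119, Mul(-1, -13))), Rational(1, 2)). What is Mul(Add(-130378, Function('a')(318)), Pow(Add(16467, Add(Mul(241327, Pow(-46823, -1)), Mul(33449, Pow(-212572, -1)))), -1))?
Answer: Add(Rational(-1297685970089768, 163847446389481), Mul(Rational(19906517512, 163847446389481), Pow(53, Rational(1, 2)))) ≈ -7.9192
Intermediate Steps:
Function('a')(S) = Pow(Add(-106, S), Rational(1, 2)) (Function('a')(S) = Pow(Add(S, Add(-119, 13)), Rational(1, 2)) = Pow(Add(S, -106), Rational(1, 2)) = Pow(Add(-106, S), Rational(1, 2)))
Mul(Add(-130378, Function('a')(318)), Pow(Add(16467, Add(Mul(241327, Pow(-46823, -1)), Mul(33449, Pow(-212572, -1)))), -1)) = Mul(Add(-130378, Pow(Add(-106, 318), Rational(1, 2))), Pow(Add(16467, Add(Mul(241327, Pow(-46823, -1)), Mul(33449, Pow(-212572, -1)))), -1)) = Mul(Add(-130378, Pow(212, Rational(1, 2))), Pow(Add(16467, Add(Mul(241327, Rational(-1, 46823)), Mul(33449, Rational(-1, 212572)))), -1)) = Mul(Add(-130378, Mul(2, Pow(53, Rational(1, 2)))), Pow(Add(16467, Add(Rational(-241327, 46823), Rational(-33449, 212572))), -1)) = Mul(Add(-130378, Mul(2, Pow(53, Rational(1, 2)))), Pow(Add(16467, Rational(-52865545571, 9953258756)), -1)) = Mul(Add(-130378, Mul(2, Pow(53, Rational(1, 2)))), Pow(Rational(163847446389481, 9953258756), -1)) = Mul(Add(-130378, Mul(2, Pow(53, Rational(1, 2)))), Rational(9953258756, 163847446389481)) = Add(Rational(-1297685970089768, 163847446389481), Mul(Rational(19906517512, 163847446389481), Pow(53, Rational(1, 2))))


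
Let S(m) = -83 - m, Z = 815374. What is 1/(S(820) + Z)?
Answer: 1/814471 ≈ 1.2278e-6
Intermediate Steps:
1/(S(820) + Z) = 1/((-83 - 1*820) + 815374) = 1/((-83 - 820) + 815374) = 1/(-903 + 815374) = 1/814471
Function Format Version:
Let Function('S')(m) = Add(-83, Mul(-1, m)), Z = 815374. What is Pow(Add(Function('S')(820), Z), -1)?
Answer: Rational(1, 814471) ≈ 1.2278e-6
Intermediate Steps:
Pow(Add(Function('S')(820), Z), -1) = Pow(Add(Add(-83, Mul(-1, 820)), 815374), -1) = Pow(Add(Add(-83, -820), 815374), -1) = Pow(Add(-903, 815374), -1) = Pow(814471, -1) = Rational(1, 814471)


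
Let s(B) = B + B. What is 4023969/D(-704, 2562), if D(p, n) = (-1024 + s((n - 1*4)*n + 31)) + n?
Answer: 4023969/13108792 ≈ 0.30697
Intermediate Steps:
s(B) = 2*B
D(p, n) = -962 + n + 2*n*(-4 + n) (D(p, n) = (-1024 + 2*((n - 1*4)*n + 31)) + n = (-1024 + 2*((n - 4)*n + 31)) + n = (-1024 + 2*((-4 + n)*n + 31)) + n = (-1024 + 2*(n*(-4 + n) + 31)) + n = (-1024 + 2*(31 + n*(-4 + n))) + n = (-1024 + (62 + 2*n*(-4 + n))) + n = (-962 + 2*n*(-4 + n)) + n = -962 + n + 2*n*(-4 + n))
4023969/D(-704, 2562) = 4023969/(-962 - 7*2562 + 2*2562**2) = 4023969/(-962 - 17934 + 2*6563844) = 4023969/(-962 - 17934 + 13127688) = 4023969/13108792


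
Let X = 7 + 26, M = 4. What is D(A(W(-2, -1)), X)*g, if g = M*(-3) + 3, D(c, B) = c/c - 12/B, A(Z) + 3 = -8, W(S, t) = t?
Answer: -63/11 ≈ -5.7273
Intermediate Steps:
A(Z) = -11 (A(Z) = -3 - 8 = -11)
X = 33
D(c, B) = 1 - 12/B
g = -9 (g = 4*(-3) + 3 = -12 + 3 = -9)
D(A(W(-2, -1)), X)*g = ((-12 + 33)/33)*(-9) = ((1/33)*21)*(-9) = (7/11)*(-9) = -63/11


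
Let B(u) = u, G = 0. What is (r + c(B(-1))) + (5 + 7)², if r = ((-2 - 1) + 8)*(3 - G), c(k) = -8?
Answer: 151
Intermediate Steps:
r = 15 (r = ((-2 - 1) + 8)*(3 - 0) = (-3 + 8)*(3 - 1*0) = 5*(3 + 0) = 5*3 = 15)
(r + c(B(-1))) + (5 + 7)² = (15 - 8) + (5 + 7)² = 7 + 12² = 7 + 144 = 151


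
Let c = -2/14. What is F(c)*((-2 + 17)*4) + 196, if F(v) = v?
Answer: 1312/7 ≈ 187.43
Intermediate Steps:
c = -⅐ (c = -2*1/14 = -⅐ ≈ -0.14286)
F(c)*((-2 + 17)*4) + 196 = -(-2 + 17)*4/7 + 196 = -15*4/7 + 196 = -⅐*60 + 196 = -60/7 + 196 = 1312/7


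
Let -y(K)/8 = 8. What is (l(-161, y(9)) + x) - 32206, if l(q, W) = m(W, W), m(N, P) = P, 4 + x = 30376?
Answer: -1898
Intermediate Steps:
x = 30372 (x = -4 + 30376 = 30372)
y(K) = -64 (y(K) = -8*8 = -64)
l(q, W) = W
(l(-161, y(9)) + x) - 32206 = (-64 + 30372) - 32206 = 30308 - 32206 = -1898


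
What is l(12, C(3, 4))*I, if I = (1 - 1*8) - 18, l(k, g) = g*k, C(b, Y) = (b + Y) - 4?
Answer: -900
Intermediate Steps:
C(b, Y) = -4 + Y + b (C(b, Y) = (Y + b) - 4 = -4 + Y + b)
I = -25 (I = (1 - 8) - 18 = -7 - 18 = -25)
l(12, C(3, 4))*I = ((-4 + 4 + 3)*12)*(-25) = (3*12)*(-25) = 36*(-25) = -900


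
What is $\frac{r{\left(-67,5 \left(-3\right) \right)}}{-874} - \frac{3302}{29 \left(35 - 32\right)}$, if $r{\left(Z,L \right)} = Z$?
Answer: $- \frac{2880119}{76038} \approx -37.877$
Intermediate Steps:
$\frac{r{\left(-67,5 \left(-3\right) \right)}}{-874} - \frac{3302}{29 \left(35 - 32\right)} = - \frac{67}{-874} - \frac{3302}{29 \left(35 - 32\right)} = \left(-67\right) \left(- \frac{1}{874}\right) - \frac{3302}{29 \cdot 3} = \frac{67}{874} - \frac{3302}{87} = - \frac{2880119}{76038}$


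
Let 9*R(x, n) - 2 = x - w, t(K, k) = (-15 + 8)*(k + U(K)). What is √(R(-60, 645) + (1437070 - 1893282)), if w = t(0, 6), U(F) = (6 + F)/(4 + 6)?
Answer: I*√102647995/15 ≈ 675.44*I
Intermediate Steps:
U(F) = ⅗ + F/10 (U(F) = (6 + F)/10 = (6 + F)*(⅒) = ⅗ + F/10)
t(K, k) = -21/5 - 7*k - 7*K/10 (t(K, k) = (-15 + 8)*(k + (⅗ + K/10)) = -7*(⅗ + k + K/10) = -21/5 - 7*k - 7*K/10)
w = -231/5 (w = -21/5 - 7*6 - 7/10*0 = -21/5 - 42 + 0 = -231/5 ≈ -46.200)
R(x, n) = 241/45 + x/9 (R(x, n) = 2/9 + (x - 1*(-231/5))/9 = 2/9 + (x + 231/5)/9 = 2/9 + (231/5 + x)/9 = 2/9 + (77/15 + x/9) = 241/45 + x/9)
√(R(-60, 645) + (1437070 - 1893282)) = √((241/45 + (⅑)*(-60)) + (1437070 - 1893282)) = √((241/45 - 20/3) - 456212) = √(-59/45 - 456212) = √(-20529599/45) = I*√102647995/15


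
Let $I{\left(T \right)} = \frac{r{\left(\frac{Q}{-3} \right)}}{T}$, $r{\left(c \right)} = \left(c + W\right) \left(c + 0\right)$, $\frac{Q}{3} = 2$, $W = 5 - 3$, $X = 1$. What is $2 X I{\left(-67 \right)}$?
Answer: $0$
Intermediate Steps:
$W = 2$
$Q = 6$ ($Q = 3 \cdot 2 = 6$)
$r{\left(c \right)} = c \left(2 + c\right)$ ($r{\left(c \right)} = \left(c + 2\right) \left(c + 0\right) = \left(2 + c\right) c = c \left(2 + c\right)$)
$I{\left(T \right)} = 0$ ($I{\left(T \right)} = \frac{\frac{6}{-3} \left(2 + \frac{6}{-3}\right)}{T} = \frac{6 \left(- \frac{1}{3}\right) \left(2 + 6 \left(- \frac{1}{3}\right)\right)}{T} = \frac{\left(-2\right) \left(2 - 2\right)}{T} = \frac{\left(-2\right) 0}{T} = \frac{0}{T} = 0$)
$2 X I{\left(-67 \right)} = 2 \cdot 1 \cdot 0 = 2 \cdot 0 = 0$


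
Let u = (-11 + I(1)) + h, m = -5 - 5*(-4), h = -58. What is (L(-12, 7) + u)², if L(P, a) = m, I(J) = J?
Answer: 2809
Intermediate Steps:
m = 15 (m = -5 + 20 = 15)
L(P, a) = 15
u = -68 (u = (-11 + 1) - 58 = -10 - 58 = -68)
(L(-12, 7) + u)² = (15 - 68)² = (-53)² = 2809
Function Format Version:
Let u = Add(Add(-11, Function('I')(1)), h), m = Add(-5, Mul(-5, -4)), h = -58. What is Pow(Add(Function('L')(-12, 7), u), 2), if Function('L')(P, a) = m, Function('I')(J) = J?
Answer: 2809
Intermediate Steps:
m = 15 (m = Add(-5, 20) = 15)
Function('L')(P, a) = 15
u = -68 (u = Add(Add(-11, 1), -58) = Add(-10, -58) = -68)
Pow(Add(Function('L')(-12, 7), u), 2) = Pow(Add(15, -68), 2) = Pow(-53, 2) = 2809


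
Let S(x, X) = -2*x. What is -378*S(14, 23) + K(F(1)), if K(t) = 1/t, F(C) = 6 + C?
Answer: 74089/7 ≈ 10584.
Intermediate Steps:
-378*S(14, 23) + K(F(1)) = -(-756)*14 + 1/(6 + 1) = -378*(-28) + 1/7 = 10584 + 1/7 = 74089/7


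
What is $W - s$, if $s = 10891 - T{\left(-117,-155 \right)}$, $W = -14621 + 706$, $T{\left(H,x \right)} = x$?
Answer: $-24961$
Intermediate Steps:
$W = -13915$
$s = 11046$ ($s = 10891 - -155 = 10891 + 155 = 11046$)
$W - s = -13915 - 11046 = -24961$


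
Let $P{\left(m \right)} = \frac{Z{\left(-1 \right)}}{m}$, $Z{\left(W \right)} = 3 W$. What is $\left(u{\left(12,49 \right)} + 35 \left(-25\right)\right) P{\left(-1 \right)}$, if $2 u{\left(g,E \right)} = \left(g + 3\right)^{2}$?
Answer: $- \frac{4575}{2} \approx -2287.5$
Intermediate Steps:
$u{\left(g,E \right)} = \frac{\left(3 + g\right)^{2}}{2}$ ($u{\left(g,E \right)} = \frac{\left(g + 3\right)^{2}}{2} = \frac{\left(3 + g\right)^{2}}{2}$)
$P{\left(m \right)} = - \frac{3}{m}$ ($P{\left(m \right)} = \frac{3 \left(-1\right)}{m} = - \frac{3}{m}$)
$\left(u{\left(12,49 \right)} + 35 \left(-25\right)\right) P{\left(-1 \right)} = \left(\frac{\left(3 + 12\right)^{2}}{2} + 35 \left(-25\right)\right) \left(- \frac{3}{-1}\right) = \left(\frac{15^{2}}{2} - 875\right) \left(\left(-3\right) \left(-1\right)\right) = \left(\frac{1}{2} \cdot 225 - 875\right) 3 = \left(\frac{225}{2} - 875\right) 3 = \left(- \frac{1525}{2}\right) 3 = - \frac{4575}{2}$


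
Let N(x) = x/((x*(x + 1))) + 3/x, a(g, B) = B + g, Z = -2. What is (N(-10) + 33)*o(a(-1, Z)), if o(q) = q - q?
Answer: 0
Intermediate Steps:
N(x) = 1/(1 + x) + 3/x (N(x) = x/((x*(1 + x))) + 3/x = x*(1/(x*(1 + x))) + 3/x = 1/(1 + x) + 3/x)
o(q) = 0
(N(-10) + 33)*o(a(-1, Z)) = ((3 + 4*(-10))/((-10)*(1 - 10)) + 33)*0 = (-⅒*(3 - 40)/(-9) + 33)*0 = (-⅒*(-⅑)*(-37) + 33)*0 = (-37/90 + 33)*0 = (2933/90)*0 = 0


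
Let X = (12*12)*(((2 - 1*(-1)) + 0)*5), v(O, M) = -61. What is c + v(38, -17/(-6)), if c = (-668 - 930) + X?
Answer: 501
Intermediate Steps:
X = 2160 (X = 144*(((2 + 1) + 0)*5) = 144*((3 + 0)*5) = 144*(3*5) = 144*15 = 2160)
c = 562 (c = (-668 - 930) + 2160 = -1598 + 2160 = 562)
c + v(38, -17/(-6)) = 562 - 61 = 501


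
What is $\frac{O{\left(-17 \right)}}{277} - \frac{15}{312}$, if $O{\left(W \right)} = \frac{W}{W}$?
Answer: $- \frac{1281}{28808} \approx -0.044467$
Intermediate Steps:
$O{\left(W \right)} = 1$
$\frac{O{\left(-17 \right)}}{277} - \frac{15}{312} = 1 \cdot \frac{1}{277} - \frac{15}{312} = 1 \cdot \frac{1}{277} - \frac{5}{104} = \frac{1}{277} - \frac{5}{104} = - \frac{1281}{28808}$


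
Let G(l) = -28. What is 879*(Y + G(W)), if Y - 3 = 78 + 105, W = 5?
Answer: 138882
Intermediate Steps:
Y = 186 (Y = 3 + (78 + 105) = 3 + 183 = 186)
879*(Y + G(W)) = 879*(186 - 28) = 879*158 = 138882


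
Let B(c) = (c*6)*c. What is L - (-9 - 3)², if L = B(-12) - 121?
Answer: 599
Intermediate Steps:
B(c) = 6*c² (B(c) = (6*c)*c = 6*c²)
L = 743 (L = 6*(-12)² - 121 = 6*144 - 121 = 864 - 121 = 743)
L - (-9 - 3)² = 743 - (-9 - 3)² = 743 - 1*(-12)² = 743 - 1*144 = 743 - 144 = 599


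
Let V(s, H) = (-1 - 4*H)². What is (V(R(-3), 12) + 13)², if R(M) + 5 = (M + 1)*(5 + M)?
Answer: 5827396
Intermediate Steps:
R(M) = -5 + (1 + M)*(5 + M) (R(M) = -5 + (M + 1)*(5 + M) = -5 + (1 + M)*(5 + M))
(V(R(-3), 12) + 13)² = ((1 + 4*12)² + 13)² = ((1 + 48)² + 13)² = (49² + 13)² = (2401 + 13)² = 2414² = 5827396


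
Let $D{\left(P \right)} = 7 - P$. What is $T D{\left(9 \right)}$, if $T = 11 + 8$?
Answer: $-38$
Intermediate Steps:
$T = 19$
$T D{\left(9 \right)} = 19 \left(7 - 9\right) = 19 \left(-2\right) = -38$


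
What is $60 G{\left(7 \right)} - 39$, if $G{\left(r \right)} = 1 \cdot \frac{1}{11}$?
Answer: $- \frac{369}{11} \approx -33.545$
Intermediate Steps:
$G{\left(r \right)} = \frac{1}{11}$ ($G{\left(r \right)} = 1 \cdot \frac{1}{11} = \frac{1}{11}$)
$60 G{\left(7 \right)} - 39 = 60 \cdot \frac{1}{11} - 39 = \frac{60}{11} - 39 = - \frac{369}{11}$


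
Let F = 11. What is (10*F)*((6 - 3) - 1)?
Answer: 220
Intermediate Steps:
(10*F)*((6 - 3) - 1) = (10*11)*((6 - 3) - 1) = 110*(3 - 1) = 110*2 = 220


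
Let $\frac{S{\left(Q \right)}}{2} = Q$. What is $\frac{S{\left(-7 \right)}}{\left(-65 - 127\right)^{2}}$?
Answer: $- \frac{7}{18432} \approx -0.00037977$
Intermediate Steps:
$S{\left(Q \right)} = 2 Q$
$\frac{S{\left(-7 \right)}}{\left(-65 - 127\right)^{2}} = \frac{2 \left(-7\right)}{\left(-65 - 127\right)^{2}} = - \frac{14}{\left(-192\right)^{2}} = - \frac{14}{36864} = \left(-14\right) \frac{1}{36864} = - \frac{7}{18432}$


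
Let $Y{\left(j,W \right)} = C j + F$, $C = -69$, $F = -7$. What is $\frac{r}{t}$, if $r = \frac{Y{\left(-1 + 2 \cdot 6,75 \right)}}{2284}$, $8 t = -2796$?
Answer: $\frac{383}{399129} \approx 0.00095959$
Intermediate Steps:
$t = - \frac{699}{2}$ ($t = \frac{1}{8} \left(-2796\right) = - \frac{699}{2} \approx -349.5$)
$Y{\left(j,W \right)} = -7 - 69 j$ ($Y{\left(j,W \right)} = - 69 j - 7 = -7 - 69 j$)
$r = - \frac{383}{1142}$ ($r = \frac{-7 - 69 \left(-1 + 2 \cdot 6\right)}{2284} = \left(-7 - 69 \left(-1 + 12\right)\right) \frac{1}{2284} = \left(-7 - 759\right) \frac{1}{2284} = \left(-766\right) \frac{1}{2284} = - \frac{383}{1142} \approx -0.33538$)
$\frac{r}{t} = - \frac{383}{1142 \left(- \frac{699}{2}\right)} = \left(- \frac{383}{1142}\right) \left(- \frac{2}{699}\right) = \frac{383}{399129}$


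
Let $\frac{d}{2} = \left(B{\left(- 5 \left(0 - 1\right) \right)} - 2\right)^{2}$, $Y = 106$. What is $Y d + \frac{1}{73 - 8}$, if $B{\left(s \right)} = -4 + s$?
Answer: $\frac{13781}{65} \approx 212.02$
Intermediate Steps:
$d = 2$ ($d = 2 \left(\left(-4 - 5 \left(0 - 1\right)\right) - 2\right)^{2} = 2 \left(\left(-4 - -5\right) - 2\right)^{2} = 2 \left(\left(-4 + 5\right) - 2\right)^{2} = 2 \left(1 - 2\right)^{2} = 2 \left(-1\right)^{2} = 2 \cdot 1 = 2$)
$Y d + \frac{1}{73 - 8} = 106 \cdot 2 + \frac{1}{73 - 8} = 212 + \frac{1}{65} = \frac{13781}{65}$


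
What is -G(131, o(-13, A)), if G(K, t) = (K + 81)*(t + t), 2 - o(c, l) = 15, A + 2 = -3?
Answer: 5512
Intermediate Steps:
A = -5 (A = -2 - 3 = -5)
o(c, l) = -13 (o(c, l) = 2 - 1*15 = 2 - 15 = -13)
G(K, t) = 2*t*(81 + K) (G(K, t) = (81 + K)*(2*t) = 2*t*(81 + K))
-G(131, o(-13, A)) = -2*(-13)*(81 + 131) = -2*(-13)*212 = -1*(-5512) = 5512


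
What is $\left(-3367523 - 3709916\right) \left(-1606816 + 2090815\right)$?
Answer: $-3425473398561$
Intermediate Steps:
$\left(-3367523 - 3709916\right) \left(-1606816 + 2090815\right) = \left(-7077439\right) 483999 = -3425473398561$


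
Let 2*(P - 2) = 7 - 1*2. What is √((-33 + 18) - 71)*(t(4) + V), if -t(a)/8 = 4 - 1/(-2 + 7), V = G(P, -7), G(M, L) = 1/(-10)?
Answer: -61*I*√86/2 ≈ -282.85*I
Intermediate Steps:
P = 9/2 (P = 2 + (7 - 1*2)/2 = 2 + (7 - 2)/2 = 2 + (½)*5 = 2 + 5/2 = 9/2 ≈ 4.5000)
G(M, L) = -⅒
V = -⅒ ≈ -0.10000
t(a) = -152/5 (t(a) = -8*(4 - 1/(-2 + 7)) = -8*(4 - 1/5) = -8*(4 - 1*⅕) = -8*(4 - ⅕) = -8*19/5 = -152/5)
√((-33 + 18) - 71)*(t(4) + V) = √((-33 + 18) - 71)*(-152/5 - ⅒) = √(-15 - 71)*(-61/2) = √(-86)*(-61/2) = (I*√86)*(-61/2) = -61*I*√86/2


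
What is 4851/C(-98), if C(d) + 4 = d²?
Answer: 1617/3200 ≈ 0.50531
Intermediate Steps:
C(d) = -4 + d²
4851/C(-98) = 4851/(-4 + (-98)²) = 4851/(-4 + 9604) = 4851/9600 = 4851*(1/9600) = 1617/3200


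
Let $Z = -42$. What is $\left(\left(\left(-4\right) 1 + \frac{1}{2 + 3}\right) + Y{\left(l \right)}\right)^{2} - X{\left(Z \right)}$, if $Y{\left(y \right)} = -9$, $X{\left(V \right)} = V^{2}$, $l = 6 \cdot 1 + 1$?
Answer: $- \frac{40004}{25} \approx -1600.2$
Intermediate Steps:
$l = 7$ ($l = 6 + 1 = 7$)
$\left(\left(\left(-4\right) 1 + \frac{1}{2 + 3}\right) + Y{\left(l \right)}\right)^{2} - X{\left(Z \right)} = \left(\left(\left(-4\right) 1 + \frac{1}{2 + 3}\right) - 9\right)^{2} - \left(-42\right)^{2} = \left(\left(-4 + \frac{1}{5}\right) - 9\right)^{2} - 1764 = \left(- \frac{19}{5} - 9\right)^{2} - 1764 = \left(- \frac{64}{5}\right)^{2} - 1764 = \frac{4096}{25} - 1764 = - \frac{40004}{25}$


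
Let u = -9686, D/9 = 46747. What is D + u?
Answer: 411037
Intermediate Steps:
D = 420723 (D = 9*46747 = 420723)
D + u = 420723 - 9686 = 411037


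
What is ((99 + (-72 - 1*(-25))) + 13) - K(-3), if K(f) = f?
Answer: 68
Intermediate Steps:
((99 + (-72 - 1*(-25))) + 13) - K(-3) = ((99 + (-72 - 1*(-25))) + 13) - 1*(-3) = ((99 + (-72 + 25)) + 13) + 3 = ((99 - 47) + 13) + 3 = (52 + 13) + 3 = 65 + 3 = 68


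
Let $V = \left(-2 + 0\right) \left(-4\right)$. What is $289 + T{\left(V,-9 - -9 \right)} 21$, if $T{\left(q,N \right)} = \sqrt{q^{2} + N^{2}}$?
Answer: $457$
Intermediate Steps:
$V = 8$ ($V = \left(-2\right) \left(-4\right) = 8$)
$T{\left(q,N \right)} = \sqrt{N^{2} + q^{2}}$
$289 + T{\left(V,-9 - -9 \right)} 21 = 289 + \sqrt{\left(-9 - -9\right)^{2} + 8^{2}} \cdot 21 = 289 + \sqrt{\left(-9 + 9\right)^{2} + 64} \cdot 21 = 289 + \sqrt{0^{2} + 64} \cdot 21 = 289 + \sqrt{0 + 64} \cdot 21 = 289 + \sqrt{64} \cdot 21 = 289 + 8 \cdot 21 = 289 + 168 = 457$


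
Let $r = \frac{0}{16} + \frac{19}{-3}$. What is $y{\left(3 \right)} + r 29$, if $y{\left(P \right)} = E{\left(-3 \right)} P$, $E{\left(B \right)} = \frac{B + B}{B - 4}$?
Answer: $- \frac{3803}{21} \approx -181.1$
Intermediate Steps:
$E{\left(B \right)} = \frac{2 B}{-4 + B}$
$r = - \frac{19}{3}$ ($r = 0 \cdot \frac{1}{16} + 19 \left(- \frac{1}{3}\right) = 0 - \frac{19}{3} = - \frac{19}{3} \approx -6.3333$)
$y{\left(P \right)} = \frac{6 P}{7}$ ($y{\left(P \right)} = 2 \left(-3\right) \frac{1}{-4 - 3} P = 2 \left(-3\right) \frac{1}{-7} P = 2 \left(-3\right) \left(- \frac{1}{7}\right) P = \frac{6 P}{7}$)
$y{\left(3 \right)} + r 29 = \frac{6}{7} \cdot 3 - \frac{551}{3} = \frac{18}{7} - \frac{551}{3} = - \frac{3803}{21}$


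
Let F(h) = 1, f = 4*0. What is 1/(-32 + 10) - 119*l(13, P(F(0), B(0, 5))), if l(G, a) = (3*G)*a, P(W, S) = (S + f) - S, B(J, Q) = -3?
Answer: -1/22 ≈ -0.045455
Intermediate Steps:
f = 0
P(W, S) = 0 (P(W, S) = (S + 0) - S = S - S = 0)
l(G, a) = 3*G*a
1/(-32 + 10) - 119*l(13, P(F(0), B(0, 5))) = 1/(-32 + 10) - 357*13*0 = 1/(-22) - 119*0 = -1/22 + 0 = -1/22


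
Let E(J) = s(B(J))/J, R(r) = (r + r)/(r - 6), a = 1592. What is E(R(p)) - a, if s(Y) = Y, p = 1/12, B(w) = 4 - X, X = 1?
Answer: -3397/2 ≈ -1698.5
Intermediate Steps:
B(w) = 3 (B(w) = 4 - 1*1 = 4 - 1 = 3)
p = 1/12 ≈ 0.083333
R(r) = 2*r/(-6 + r) (R(r) = (2*r)/(-6 + r) = 2*r/(-6 + r))
E(J) = 3/J
E(R(p)) - a = 3/((2*(1/12)/(-6 + 1/12))) - 1*1592 = 3/((2*(1/12)/(-71/12))) - 1592 = 3/((2*(1/12)*(-12/71))) - 1592 = 3/(-2/71) - 1592 = 3*(-71/2) - 1592 = -213/2 - 1592 = -3397/2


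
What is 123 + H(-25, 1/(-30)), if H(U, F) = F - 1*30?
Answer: 2789/30 ≈ 92.967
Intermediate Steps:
H(U, F) = -30 + F (H(U, F) = F - 30 = -30 + F)
123 + H(-25, 1/(-30)) = 123 + (-30 + 1/(-30)) = 123 + (-30 - 1/30) = 123 - 901/30 = 2789/30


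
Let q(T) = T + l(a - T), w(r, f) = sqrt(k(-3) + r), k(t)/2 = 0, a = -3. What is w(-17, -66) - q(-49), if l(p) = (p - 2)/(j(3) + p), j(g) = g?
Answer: 2357/49 + I*sqrt(17) ≈ 48.102 + 4.1231*I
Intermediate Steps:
k(t) = 0 (k(t) = 2*0 = 0)
l(p) = (-2 + p)/(3 + p) (l(p) = (p - 2)/(3 + p) = (-2 + p)/(3 + p))
w(r, f) = sqrt(r) (w(r, f) = sqrt(0 + r) = sqrt(r))
q(T) = T - (-5 - T)/T (q(T) = T + (-2 + (-3 - T))/(3 + (-3 - T)) = T + (-5 - T)/((-T)) = T + (-1/T)*(-5 - T) = T - (-5 - T)/T)
w(-17, -66) - q(-49) = sqrt(-17) - (1 - 49 + 5/(-49)) = I*sqrt(17) - (1 - 49 + 5*(-1/49)) = I*sqrt(17) - (1 - 49 - 5/49) = I*sqrt(17) - 1*(-2357/49) = I*sqrt(17) + 2357/49 = 2357/49 + I*sqrt(17)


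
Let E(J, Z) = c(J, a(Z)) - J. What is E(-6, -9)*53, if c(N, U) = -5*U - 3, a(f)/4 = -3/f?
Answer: -583/3 ≈ -194.33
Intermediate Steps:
a(f) = -12/f (a(f) = 4*(-3/f) = -12/f)
c(N, U) = -3 - 5*U
E(J, Z) = -3 - J + 60/Z (E(J, Z) = (-3 - (-60)/Z) - J = (-3 + 60/Z) - J = -3 - J + 60/Z)
E(-6, -9)*53 = (-3 - 1*(-6) + 60/(-9))*53 = (-3 + 6 + 60*(-⅑))*53 = (-3 + 6 - 20/3)*53 = -11/3*53 = -583/3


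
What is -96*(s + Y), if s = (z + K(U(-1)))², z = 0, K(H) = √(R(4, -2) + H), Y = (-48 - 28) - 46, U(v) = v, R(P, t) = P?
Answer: 11424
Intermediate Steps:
Y = -122 (Y = -76 - 46 = -122)
K(H) = √(4 + H)
s = 3 (s = (0 + √(4 - 1))² = (0 + √3)² = (√3)² = 3)
-96*(s + Y) = -96*(3 - 122) = -96*(-119) = 11424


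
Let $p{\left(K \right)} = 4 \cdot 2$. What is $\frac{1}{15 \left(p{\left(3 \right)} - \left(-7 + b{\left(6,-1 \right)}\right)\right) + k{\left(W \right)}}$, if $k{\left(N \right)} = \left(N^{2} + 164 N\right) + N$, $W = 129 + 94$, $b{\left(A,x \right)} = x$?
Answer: $\frac{1}{86764} \approx 1.1526 \cdot 10^{-5}$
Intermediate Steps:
$p{\left(K \right)} = 8$
$W = 223$
$k{\left(N \right)} = N^{2} + 165 N$
$\frac{1}{15 \left(p{\left(3 \right)} - \left(-7 + b{\left(6,-1 \right)}\right)\right) + k{\left(W \right)}} = \frac{1}{15 \left(8 + \left(7 - -1\right)\right) + 223 \left(165 + 223\right)} = \frac{1}{15 \left(8 + \left(7 + 1\right)\right) + 223 \cdot 388} = \frac{1}{15 \left(8 + 8\right) + 86524} = \frac{1}{15 \cdot 16 + 86524} = \frac{1}{240 + 86524} = \frac{1}{86764}$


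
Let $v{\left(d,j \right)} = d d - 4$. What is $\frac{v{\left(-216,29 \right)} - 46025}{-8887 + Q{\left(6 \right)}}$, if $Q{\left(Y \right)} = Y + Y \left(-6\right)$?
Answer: $- \frac{627}{8917} \approx -0.070315$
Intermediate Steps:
$v{\left(d,j \right)} = -4 + d^{2}$ ($v{\left(d,j \right)} = d^{2} - 4 = -4 + d^{2}$)
$Q{\left(Y \right)} = - 5 Y$ ($Q{\left(Y \right)} = Y - 6 Y = - 5 Y$)
$\frac{v{\left(-216,29 \right)} - 46025}{-8887 + Q{\left(6 \right)}} = \frac{\left(-4 + \left(-216\right)^{2}\right) - 46025}{-8887 - 30} = \frac{\left(-4 + 46656\right) - 46025}{-8887 - 30} = \frac{46652 - 46025}{-8917} = 627 \left(- \frac{1}{8917}\right) = - \frac{627}{8917}$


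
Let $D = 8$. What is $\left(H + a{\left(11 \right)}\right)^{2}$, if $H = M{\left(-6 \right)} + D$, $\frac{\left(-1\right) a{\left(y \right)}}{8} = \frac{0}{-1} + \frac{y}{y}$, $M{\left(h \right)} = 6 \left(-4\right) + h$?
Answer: $900$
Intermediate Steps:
$M{\left(h \right)} = -24 + h$
$a{\left(y \right)} = -8$ ($a{\left(y \right)} = - 8 \left(\frac{0}{-1} + \frac{y}{y}\right) = - 8 \left(0 \left(-1\right) + 1\right) = - 8 \left(0 + 1\right) = \left(-8\right) 1 = -8$)
$H = -22$ ($H = \left(-24 - 6\right) + 8 = -30 + 8 = -22$)
$\left(H + a{\left(11 \right)}\right)^{2} = \left(-22 - 8\right)^{2} = \left(-30\right)^{2} = 900$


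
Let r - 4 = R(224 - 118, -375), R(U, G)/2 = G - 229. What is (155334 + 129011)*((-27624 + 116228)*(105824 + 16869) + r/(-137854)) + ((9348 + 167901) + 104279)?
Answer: 213063023941399756326/68927 ≈ 3.0911e+15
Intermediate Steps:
R(U, G) = -458 + 2*G (R(U, G) = 2*(G - 229) = 2*(-229 + G) = -458 + 2*G)
r = -1204 (r = 4 + (-458 + 2*(-375)) = 4 + (-458 - 750) = 4 - 1208 = -1204)
(155334 + 129011)*((-27624 + 116228)*(105824 + 16869) + r/(-137854)) + ((9348 + 167901) + 104279) = (155334 + 129011)*((-27624 + 116228)*(105824 + 16869) - 1204/(-137854)) + ((9348 + 167901) + 104279) = 284345*(88604*122693 - 1204*(-1/137854)) + (177249 + 104279) = 284345*(10871090572 + 602/68927) + 281528 = 284345*(749311659856846/68927) + 281528 = 213063023921994875870/68927 + 281528 = 213063023941399756326/68927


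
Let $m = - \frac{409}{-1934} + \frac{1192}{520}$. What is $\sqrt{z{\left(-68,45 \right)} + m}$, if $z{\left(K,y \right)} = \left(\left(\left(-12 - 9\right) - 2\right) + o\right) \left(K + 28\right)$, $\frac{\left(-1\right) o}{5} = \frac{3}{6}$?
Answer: $\frac{\sqrt{16158631530210}}{125710} \approx 31.977$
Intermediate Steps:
$m = \frac{314751}{125710}$ ($m = \left(-409\right) \left(- \frac{1}{1934}\right) + 1192 \cdot \frac{1}{520} = \frac{409}{1934} + \frac{149}{65} = \frac{314751}{125710} \approx 2.5038$)
$o = - \frac{5}{2}$ ($o = - 5 \cdot \frac{3}{6} = - 5 \cdot 3 \cdot \frac{1}{6} = \left(-5\right) \frac{1}{2} = - \frac{5}{2} \approx -2.5$)
$z{\left(K,y \right)} = -714 - \frac{51 K}{2}$ ($z{\left(K,y \right)} = \left(\left(\left(-12 - 9\right) - 2\right) - \frac{5}{2}\right) \left(K + 28\right) = \left(\left(-21 - 2\right) - \frac{5}{2}\right) \left(28 + K\right) = \left(-23 - \frac{5}{2}\right) \left(28 + K\right) = - \frac{51 \left(28 + K\right)}{2} = -714 - \frac{51 K}{2}$)
$\sqrt{z{\left(-68,45 \right)} + m} = \sqrt{\left(-714 - -1734\right) + \frac{314751}{125710}} = \sqrt{\left(-714 + 1734\right) + \frac{314751}{125710}} = \sqrt{1020 + \frac{314751}{125710}} = \sqrt{\frac{128538951}{125710}} = \frac{\sqrt{16158631530210}}{125710}$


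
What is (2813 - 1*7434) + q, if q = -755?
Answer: -5376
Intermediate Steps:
(2813 - 1*7434) + q = (2813 - 1*7434) - 755 = (2813 - 7434) - 755 = -4621 - 755 = -5376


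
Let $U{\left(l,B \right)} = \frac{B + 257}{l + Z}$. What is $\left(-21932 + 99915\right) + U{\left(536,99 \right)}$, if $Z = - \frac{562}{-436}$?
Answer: $\frac{9134148415}{117129} \approx 77984.0$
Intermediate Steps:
$Z = \frac{281}{218}$ ($Z = \left(-562\right) \left(- \frac{1}{436}\right) = \frac{281}{218} \approx 1.289$)
$U{\left(l,B \right)} = \frac{257 + B}{\frac{281}{218} + l}$ ($U{\left(l,B \right)} = \frac{B + 257}{l + \frac{281}{218}} = \frac{257 + B}{\frac{281}{218} + l}$)
$\left(-21932 + 99915\right) + U{\left(536,99 \right)} = \left(-21932 + 99915\right) + \frac{218 \left(257 + 99\right)}{281 + 218 \cdot 536} = 77983 + 218 \frac{1}{281 + 116848} \cdot 356 = 77983 + 218 \cdot \frac{1}{117129} \cdot 356 = 77983 + \frac{77608}{117129} = \frac{9134148415}{117129}$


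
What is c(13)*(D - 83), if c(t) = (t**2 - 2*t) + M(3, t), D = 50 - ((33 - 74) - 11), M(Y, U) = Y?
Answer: 2774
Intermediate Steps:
D = 102 (D = 50 - (-41 - 11) = 50 - 1*(-52) = 50 + 52 = 102)
c(t) = 3 + t**2 - 2*t (c(t) = (t**2 - 2*t) + 3 = 3 + t**2 - 2*t)
c(13)*(D - 83) = (3 + 13**2 - 2*13)*(102 - 83) = (3 + 169 - 26)*19 = 146*19 = 2774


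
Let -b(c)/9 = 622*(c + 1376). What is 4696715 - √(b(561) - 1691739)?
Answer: 4696715 - 3*I*√1392785 ≈ 4.6967e+6 - 3540.5*I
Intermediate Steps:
b(c) = -7702848 - 5598*c (b(c) = -5598*(c + 1376) = -5598*(1376 + c) = -9*(855872 + 622*c) = -7702848 - 5598*c)
4696715 - √(b(561) - 1691739) = 4696715 - √((-7702848 - 5598*561) - 1691739) = 4696715 - √((-7702848 - 3140478) - 1691739) = 4696715 - √(-10843326 - 1691739) = 4696715 - √(-12535065) = 4696715 - 3*I*√1392785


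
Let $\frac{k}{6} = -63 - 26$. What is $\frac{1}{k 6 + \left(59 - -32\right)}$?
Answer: $- \frac{1}{3113} \approx -0.00032123$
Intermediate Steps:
$k = -534$ ($k = 6 \left(-63 - 26\right) = 6 \left(-89\right) = -534$)
$\frac{1}{k 6 + \left(59 - -32\right)} = \frac{1}{\left(-534\right) 6 + \left(59 - -32\right)} = \frac{1}{-3204 + \left(59 + 32\right)} = \frac{1}{-3204 + 91} = \frac{1}{-3113} = - \frac{1}{3113}$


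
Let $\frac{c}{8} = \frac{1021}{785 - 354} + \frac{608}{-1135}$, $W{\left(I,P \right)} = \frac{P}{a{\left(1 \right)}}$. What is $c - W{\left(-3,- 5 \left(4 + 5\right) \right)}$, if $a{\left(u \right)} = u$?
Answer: $\frac{29187621}{489185} \approx 59.666$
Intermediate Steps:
$W{\left(I,P \right)} = P$ ($W{\left(I,P \right)} = \frac{P}{1} = P 1 = P$)
$c = \frac{7174296}{489185}$ ($c = 8 \left(\frac{1021}{785 - 354} + \frac{608}{-1135}\right) = 8 \left(\frac{1021}{431} + 608 \left(- \frac{1}{1135}\right)\right) = 8 \left(1021 \cdot \frac{1}{431} - \frac{608}{1135}\right) = 8 \left(\frac{1021}{431} - \frac{608}{1135}\right) = 8 \cdot \frac{896787}{489185} = \frac{7174296}{489185} \approx 14.666$)
$c - W{\left(-3,- 5 \left(4 + 5\right) \right)} = \frac{7174296}{489185} - - 5 \left(4 + 5\right) = \frac{7174296}{489185} - \left(-5\right) 9 = \frac{7174296}{489185} - -45 = \frac{7174296}{489185} + 45 = \frac{29187621}{489185}$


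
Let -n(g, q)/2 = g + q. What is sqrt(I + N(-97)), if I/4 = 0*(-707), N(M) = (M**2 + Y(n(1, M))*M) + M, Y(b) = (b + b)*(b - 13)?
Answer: 4*I*sqrt(416130) ≈ 2580.3*I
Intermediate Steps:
n(g, q) = -2*g - 2*q (n(g, q) = -2*(g + q) = -2*g - 2*q)
Y(b) = 2*b*(-13 + b) (Y(b) = (2*b)*(-13 + b) = 2*b*(-13 + b))
N(M) = M + M**2 + 2*M*(-15 - 2*M)*(-2 - 2*M) (N(M) = (M**2 + (2*(-2*1 - 2*M)*(-13 + (-2*1 - 2*M)))*M) + M = (M**2 + (2*(-2 - 2*M)*(-13 + (-2 - 2*M)))*M) + M = (M**2 + (2*(-2 - 2*M)*(-15 - 2*M))*M) + M = (M**2 + (2*(-15 - 2*M)*(-2 - 2*M))*M) + M = (M**2 + 2*M*(-15 - 2*M)*(-2 - 2*M)) + M = M + M**2 + 2*M*(-15 - 2*M)*(-2 - 2*M))
I = 0 (I = 4*(0*(-707)) = 4*0 = 0)
sqrt(I + N(-97)) = sqrt(0 - 97*(61 + 8*(-97)**2 + 69*(-97))) = sqrt(0 - 97*(61 + 8*9409 - 6693)) = sqrt(0 - 97*(61 + 75272 - 6693)) = sqrt(0 - 97*68640) = sqrt(0 - 6658080) = sqrt(-6658080) = 4*I*sqrt(416130)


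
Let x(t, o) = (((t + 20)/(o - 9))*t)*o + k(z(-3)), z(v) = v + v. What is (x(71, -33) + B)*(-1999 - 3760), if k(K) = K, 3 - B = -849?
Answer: -68215355/2 ≈ -3.4108e+7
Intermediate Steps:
B = 852 (B = 3 - 1*(-849) = 3 + 849 = 852)
z(v) = 2*v
x(t, o) = -6 + o*t*(20 + t)/(-9 + o) (x(t, o) = (((t + 20)/(o - 9))*t)*o + 2*(-3) = (((20 + t)/(-9 + o))*t)*o - 6 = (t*(20 + t)/(-9 + o))*o - 6 = o*t*(20 + t)/(-9 + o) - 6 = -6 + o*t*(20 + t)/(-9 + o))
(x(71, -33) + B)*(-1999 - 3760) = ((54 - 6*(-33) - 33*71² + 20*(-33)*71)/(-9 - 33) + 852)*(-1999 - 3760) = ((54 + 198 - 33*5041 - 46860)/(-42) + 852)*(-5759) = (-(54 + 198 - 166353 - 46860)/42 + 852)*(-5759) = (-1/42*(-212961) + 852)*(-5759) = (10141/2 + 852)*(-5759) = (11845/2)*(-5759) = -68215355/2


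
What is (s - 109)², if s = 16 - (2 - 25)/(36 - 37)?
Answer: 13456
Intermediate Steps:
s = -7 (s = 16 - (-23)/(-1) = 16 - (-23)*(-1) = 16 - 1*23 = 16 - 23 = -7)
(s - 109)² = (-7 - 109)² = (-116)² = 13456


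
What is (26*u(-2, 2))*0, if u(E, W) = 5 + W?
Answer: 0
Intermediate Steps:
(26*u(-2, 2))*0 = (26*(5 + 2))*0 = (26*7)*0 = 182*0 = 0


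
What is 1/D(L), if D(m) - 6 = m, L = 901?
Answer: 1/907 ≈ 0.0011025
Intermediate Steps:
D(m) = 6 + m
1/D(L) = 1/(6 + 901) = 1/907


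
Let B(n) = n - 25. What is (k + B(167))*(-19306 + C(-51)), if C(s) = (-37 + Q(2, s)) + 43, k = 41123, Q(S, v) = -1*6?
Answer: -796662090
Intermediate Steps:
Q(S, v) = -6
C(s) = 0 (C(s) = (-37 - 6) + 43 = -43 + 43 = 0)
B(n) = -25 + n
(k + B(167))*(-19306 + C(-51)) = (41123 + (-25 + 167))*(-19306 + 0) = (41123 + 142)*(-19306) = 41265*(-19306) = -796662090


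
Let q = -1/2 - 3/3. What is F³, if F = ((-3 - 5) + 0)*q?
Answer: 1728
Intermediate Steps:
q = -3/2 (q = -1*½ - 3*⅓ = -½ - 1 = -3/2 ≈ -1.5000)
F = 12 (F = ((-3 - 5) + 0)*(-3/2) = (-8 + 0)*(-3/2) = -8*(-3/2) = 12)
F³ = 12³ = 1728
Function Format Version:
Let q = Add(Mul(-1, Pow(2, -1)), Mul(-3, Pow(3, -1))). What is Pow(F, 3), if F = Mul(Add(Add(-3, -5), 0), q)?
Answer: 1728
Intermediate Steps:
q = Rational(-3, 2) (q = Add(Mul(-1, Rational(1, 2)), Mul(-3, Rational(1, 3))) = Add(Rational(-1, 2), -1) = Rational(-3, 2) ≈ -1.5000)
F = 12 (F = Mul(Add(Add(-3, -5), 0), Rational(-3, 2)) = Mul(Add(-8, 0), Rational(-3, 2)) = Mul(-8, Rational(-3, 2)) = 12)
Pow(F, 3) = Pow(12, 3) = 1728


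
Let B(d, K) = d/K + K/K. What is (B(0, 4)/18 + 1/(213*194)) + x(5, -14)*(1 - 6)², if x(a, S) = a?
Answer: 7751320/61983 ≈ 125.06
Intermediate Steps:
B(d, K) = 1 + d/K (B(d, K) = d/K + 1 = 1 + d/K)
(B(0, 4)/18 + 1/(213*194)) + x(5, -14)*(1 - 6)² = (((4 + 0)/4)/18 + 1/(213*194)) + 5*(1 - 6)² = (((¼)*4)*(1/18) + (1/213)*(1/194)) + 5*(-5)² = (1*(1/18) + 1/41322) + 5*25 = (1/18 + 1/41322) + 125 = 3445/61983 + 125 = 7751320/61983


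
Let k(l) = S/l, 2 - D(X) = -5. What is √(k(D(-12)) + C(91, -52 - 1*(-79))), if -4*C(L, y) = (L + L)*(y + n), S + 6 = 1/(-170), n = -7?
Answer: 23*I*√2438310/1190 ≈ 30.18*I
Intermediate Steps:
D(X) = 7 (D(X) = 2 - 1*(-5) = 2 + 5 = 7)
S = -1021/170 (S = -6 + 1/(-170) = -6 - 1/170 = -1021/170 ≈ -6.0059)
k(l) = -1021/(170*l)
C(L, y) = -L*(-7 + y)/2 (C(L, y) = -(L + L)*(y - 7)/4 = -2*L*(-7 + y)/4 = -L*(-7 + y)/2)
√(k(D(-12)) + C(91, -52 - 1*(-79))) = √(-1021/170/7 + (½)*91*(7 - (-52 - 1*(-79)))) = √(-1021/170*⅐ + (½)*91*(7 - (-52 + 79))) = √(-1021/1190 + (½)*91*(7 - 1*27)) = √(-1021/1190 + (½)*91*(7 - 27)) = √(-1021/1190 + (½)*91*(-20)) = √(-1021/1190 - 910) = √(-1083921/1190) = 23*I*√2438310/1190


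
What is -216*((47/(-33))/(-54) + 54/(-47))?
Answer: 376076/1551 ≈ 242.47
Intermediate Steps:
-216*((47/(-33))/(-54) + 54/(-47)) = -216*((47*(-1/33))*(-1/54) + 54*(-1/47)) = -216*(-47/33*(-1/54) - 54/47) = -216*(47/1782 - 54/47) = -216*(-94019/83754) = 376076/1551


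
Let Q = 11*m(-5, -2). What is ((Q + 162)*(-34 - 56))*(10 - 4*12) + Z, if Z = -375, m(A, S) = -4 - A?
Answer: 591285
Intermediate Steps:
Q = 11 (Q = 11*(-4 - 1*(-5)) = 11*(-4 + 5) = 11*1 = 11)
((Q + 162)*(-34 - 56))*(10 - 4*12) + Z = ((11 + 162)*(-34 - 56))*(10 - 4*12) - 375 = (173*(-90))*(10 - 48) - 375 = -15570*(-38) - 375 = 591660 - 375 = 591285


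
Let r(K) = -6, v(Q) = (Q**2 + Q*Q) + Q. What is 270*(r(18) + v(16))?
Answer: 140940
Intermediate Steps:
v(Q) = Q + 2*Q**2 (v(Q) = (Q**2 + Q**2) + Q = 2*Q**2 + Q = Q + 2*Q**2)
270*(r(18) + v(16)) = 270*(-6 + 16*(1 + 2*16)) = 270*(-6 + 16*(1 + 32)) = 270*(-6 + 16*33) = 270*(-6 + 528) = 270*522 = 140940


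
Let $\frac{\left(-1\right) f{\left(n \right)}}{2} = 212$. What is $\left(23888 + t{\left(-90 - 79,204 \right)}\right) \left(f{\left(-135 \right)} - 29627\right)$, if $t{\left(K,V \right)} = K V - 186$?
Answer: $323769474$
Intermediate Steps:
$f{\left(n \right)} = -424$ ($f{\left(n \right)} = \left(-2\right) 212 = -424$)
$t{\left(K,V \right)} = -186 + K V$
$\left(23888 + t{\left(-90 - 79,204 \right)}\right) \left(f{\left(-135 \right)} - 29627\right) = \left(23888 + \left(-186 + \left(-90 - 79\right) 204\right)\right) \left(-424 - 29627\right) = \left(23888 - 34662\right) \left(-30051\right) = \left(-10774\right) \left(-30051\right) = 323769474$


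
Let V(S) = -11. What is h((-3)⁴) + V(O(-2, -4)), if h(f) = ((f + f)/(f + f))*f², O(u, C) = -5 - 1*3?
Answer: 6550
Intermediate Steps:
O(u, C) = -8 (O(u, C) = -5 - 3 = -8)
h(f) = f² (h(f) = ((2*f)/((2*f)))*f² = ((2*f)*(1/(2*f)))*f² = 1*f² = f²)
h((-3)⁴) + V(O(-2, -4)) = ((-3)⁴)² - 11 = 81² - 11 = 6561 - 11 = 6550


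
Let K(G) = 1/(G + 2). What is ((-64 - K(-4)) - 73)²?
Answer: 74529/4 ≈ 18632.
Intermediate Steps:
K(G) = 1/(2 + G)
((-64 - K(-4)) - 73)² = ((-64 - 1/(2 - 4)) - 73)² = ((-64 - 1/(-2)) - 73)² = ((-64 - 1*(-½)) - 73)² = ((-64 + ½) - 73)² = (-127/2 - 73)² = (-273/2)² = 74529/4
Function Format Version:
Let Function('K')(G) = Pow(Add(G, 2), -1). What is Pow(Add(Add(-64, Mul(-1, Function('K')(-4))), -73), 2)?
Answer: Rational(74529, 4) ≈ 18632.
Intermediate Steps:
Function('K')(G) = Pow(Add(2, G), -1)
Pow(Add(Add(-64, Mul(-1, Function('K')(-4))), -73), 2) = Pow(Add(Add(-64, Mul(-1, Pow(Add(2, -4), -1))), -73), 2) = Pow(Add(Add(-64, Mul(-1, Pow(-2, -1))), -73), 2) = Pow(Add(Add(-64, Mul(-1, Rational(-1, 2))), -73), 2) = Pow(Add(Add(-64, Rational(1, 2)), -73), 2) = Pow(Add(Rational(-127, 2), -73), 2) = Pow(Rational(-273, 2), 2) = Rational(74529, 4)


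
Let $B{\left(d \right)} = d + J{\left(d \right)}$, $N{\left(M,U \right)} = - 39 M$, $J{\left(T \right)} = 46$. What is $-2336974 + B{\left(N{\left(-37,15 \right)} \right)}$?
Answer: $-2335485$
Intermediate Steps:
$B{\left(d \right)} = 46 + d$ ($B{\left(d \right)} = d + 46 = 46 + d$)
$-2336974 + B{\left(N{\left(-37,15 \right)} \right)} = -2336974 + \left(46 - -1443\right) = -2336974 + \left(46 + 1443\right) = -2336974 + 1489 = -2335485$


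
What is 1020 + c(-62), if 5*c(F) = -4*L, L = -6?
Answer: 5124/5 ≈ 1024.8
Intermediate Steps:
c(F) = 24/5 (c(F) = (-4*(-6))/5 = (1/5)*24 = 24/5)
1020 + c(-62) = 1020 + 24/5 = 5124/5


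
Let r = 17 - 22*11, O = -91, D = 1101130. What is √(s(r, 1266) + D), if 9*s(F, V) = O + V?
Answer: √9911345/3 ≈ 1049.4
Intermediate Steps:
r = -225 (r = 17 - 242 = -225)
s(F, V) = -91/9 + V/9 (s(F, V) = (-91 + V)/9 = -91/9 + V/9)
√(s(r, 1266) + D) = √((-91/9 + (⅑)*1266) + 1101130) = √((-91/9 + 422/3) + 1101130) = √(1175/9 + 1101130) = √(9911345/9) = √9911345/3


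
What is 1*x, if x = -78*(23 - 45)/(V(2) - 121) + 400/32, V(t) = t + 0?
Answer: -457/238 ≈ -1.9202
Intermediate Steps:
V(t) = t
x = -457/238 (x = -78*(23 - 45)/(2 - 121) + 400/32 = -78/((-119/(-22))) + 400*(1/32) = -78/((-119*(-1/22))) + 25/2 = -78/119/22 + 25/2 = -78*22/119 + 25/2 = -1716/119 + 25/2 = -457/238 ≈ -1.9202)
1*x = 1*(-457/238) = -457/238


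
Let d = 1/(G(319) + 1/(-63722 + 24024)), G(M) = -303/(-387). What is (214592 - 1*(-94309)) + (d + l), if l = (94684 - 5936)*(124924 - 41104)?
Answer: 29826362597820351/4009369 ≈ 7.4392e+9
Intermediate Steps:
G(M) = 101/129 (G(M) = -303*(-1/387) = 101/129)
l = 7438857360 (l = 88748*83820 = 7438857360)
d = 5121042/4009369 (d = 1/(101/129 + 1/(-63722 + 24024)) = 1/(101/129 + 1/(-39698)) = 1/(101/129 - 1/39698) = 1/(4009369/5121042) = 5121042/4009369 ≈ 1.2773)
(214592 - 1*(-94309)) + (d + l) = (214592 - 1*(-94309)) + (5121042/4009369 + 7438857360) = (214592 + 94309) + 29825124099726882/4009369 = 308901 + 29825124099726882/4009369 = 29826362597820351/4009369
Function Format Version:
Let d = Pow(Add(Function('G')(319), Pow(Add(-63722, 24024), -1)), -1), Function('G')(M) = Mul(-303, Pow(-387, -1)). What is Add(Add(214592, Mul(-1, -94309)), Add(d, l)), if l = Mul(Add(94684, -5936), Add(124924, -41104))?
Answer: Rational(29826362597820351, 4009369) ≈ 7.4392e+9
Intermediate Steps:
Function('G')(M) = Rational(101, 129) (Function('G')(M) = Mul(-303, Rational(-1, 387)) = Rational(101, 129))
l = 7438857360 (l = Mul(88748, 83820) = 7438857360)
d = Rational(5121042, 4009369) (d = Pow(Add(Rational(101, 129), Pow(Add(-63722, 24024), -1)), -1) = Pow(Add(Rational(101, 129), Pow(-39698, -1)), -1) = Pow(Add(Rational(101, 129), Rational(-1, 39698)), -1) = Pow(Rational(4009369, 5121042), -1) = Rational(5121042, 4009369) ≈ 1.2773)
Add(Add(214592, Mul(-1, -94309)), Add(d, l)) = Add(Add(214592, Mul(-1, -94309)), Add(Rational(5121042, 4009369), 7438857360)) = Add(Add(214592, 94309), Rational(29825124099726882, 4009369)) = Add(308901, Rational(29825124099726882, 4009369)) = Rational(29826362597820351, 4009369)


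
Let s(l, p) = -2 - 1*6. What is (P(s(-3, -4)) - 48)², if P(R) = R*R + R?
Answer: 64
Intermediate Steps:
s(l, p) = -8 (s(l, p) = -2 - 6 = -8)
P(R) = R + R² (P(R) = R² + R = R + R²)
(P(s(-3, -4)) - 48)² = (-8*(1 - 8) - 48)² = (-8*(-7) - 48)² = (56 - 48)² = 8² = 64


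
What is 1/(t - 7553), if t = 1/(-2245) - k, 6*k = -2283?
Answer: -4490/32204527 ≈ -0.00013942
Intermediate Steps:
k = -761/2 (k = (⅙)*(-2283) = -761/2 ≈ -380.50)
t = 1708443/4490 (t = 1/(-2245) - 1*(-761/2) = -1/2245 + 761/2 = 1708443/4490 ≈ 380.50)
1/(t - 7553) = 1/(1708443/4490 - 7553) = 1/(-32204527/4490) = -4490/32204527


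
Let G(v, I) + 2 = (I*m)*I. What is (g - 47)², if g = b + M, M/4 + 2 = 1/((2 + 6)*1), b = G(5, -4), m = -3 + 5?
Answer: 2401/4 ≈ 600.25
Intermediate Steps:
m = 2
G(v, I) = -2 + 2*I² (G(v, I) = -2 + (I*2)*I = -2 + (2*I)*I = -2 + 2*I²)
b = 30 (b = -2 + 2*(-4)² = -2 + 2*16 = -2 + 32 = 30)
M = -15/2 (M = -8 + 4/(((2 + 6)*1)) = -8 + 4/((8*1)) = -8 + 4/8 = -8 + 4*(⅛) = -8 + ½ = -15/2 ≈ -7.5000)
g = 45/2 (g = 30 - 15/2 = 45/2 ≈ 22.500)
(g - 47)² = (45/2 - 47)² = (-49/2)² = 2401/4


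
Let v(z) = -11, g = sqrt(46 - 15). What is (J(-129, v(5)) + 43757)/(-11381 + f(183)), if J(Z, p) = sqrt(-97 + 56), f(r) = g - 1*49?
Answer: -(43757 + I*sqrt(41))/(11430 - sqrt(31)) ≈ -3.8301 - 0.00056048*I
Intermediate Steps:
g = sqrt(31) ≈ 5.5678
f(r) = -49 + sqrt(31) (f(r) = sqrt(31) - 1*49 = sqrt(31) - 49 = -49 + sqrt(31))
J(Z, p) = I*sqrt(41) (J(Z, p) = sqrt(-41) = I*sqrt(41))
(J(-129, v(5)) + 43757)/(-11381 + f(183)) = (I*sqrt(41) + 43757)/(-11381 + (-49 + sqrt(31))) = (43757 + I*sqrt(41))/(-11430 + sqrt(31))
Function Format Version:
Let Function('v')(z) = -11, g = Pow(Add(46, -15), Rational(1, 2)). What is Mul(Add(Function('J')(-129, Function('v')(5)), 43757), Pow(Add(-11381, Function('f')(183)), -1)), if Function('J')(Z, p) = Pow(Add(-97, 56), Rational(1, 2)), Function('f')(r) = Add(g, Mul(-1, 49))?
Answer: Mul(-1, Pow(Add(11430, Mul(-1, Pow(31, Rational(1, 2)))), -1), Add(43757, Mul(I, Pow(41, Rational(1, 2))))) ≈ Add(-3.8301, Mul(-0.00056048, I))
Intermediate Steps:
g = Pow(31, Rational(1, 2)) ≈ 5.5678
Function('f')(r) = Add(-49, Pow(31, Rational(1, 2))) (Function('f')(r) = Add(Pow(31, Rational(1, 2)), Mul(-1, 49)) = Add(Pow(31, Rational(1, 2)), -49) = Add(-49, Pow(31, Rational(1, 2))))
Function('J')(Z, p) = Mul(I, Pow(41, Rational(1, 2))) (Function('J')(Z, p) = Pow(-41, Rational(1, 2)) = Mul(I, Pow(41, Rational(1, 2))))
Mul(Add(Function('J')(-129, Function('v')(5)), 43757), Pow(Add(-11381, Function('f')(183)), -1)) = Mul(Add(Mul(I, Pow(41, Rational(1, 2))), 43757), Pow(Add(-11381, Add(-49, Pow(31, Rational(1, 2)))), -1)) = Mul(Add(43757, Mul(I, Pow(41, Rational(1, 2)))), Pow(Add(-11430, Pow(31, Rational(1, 2))), -1)) = Mul(Pow(Add(-11430, Pow(31, Rational(1, 2))), -1), Add(43757, Mul(I, Pow(41, Rational(1, 2)))))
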